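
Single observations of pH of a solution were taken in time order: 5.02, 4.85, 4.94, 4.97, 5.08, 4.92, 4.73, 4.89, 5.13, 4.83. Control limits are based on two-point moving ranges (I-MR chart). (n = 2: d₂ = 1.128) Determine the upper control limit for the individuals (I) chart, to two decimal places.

5.36

X̄ = (5.02 + 4.85 + 4.94 + 4.97 + 5.08 + 4.92 + 4.73 + 4.89 + 5.13 + 4.83) / 10 = 4.9360
Moving ranges: 0.17, 0.09, 0.03, 0.11, 0.16, 0.19, 0.16, 0.24, 0.30; M̄R̄ = 1.4500 / 9 = 0.1611
UCL = X̄ + 3·M̄R̄/d₂ = 4.9360 + 3 × 0.1611 / 1.128 = 5.3645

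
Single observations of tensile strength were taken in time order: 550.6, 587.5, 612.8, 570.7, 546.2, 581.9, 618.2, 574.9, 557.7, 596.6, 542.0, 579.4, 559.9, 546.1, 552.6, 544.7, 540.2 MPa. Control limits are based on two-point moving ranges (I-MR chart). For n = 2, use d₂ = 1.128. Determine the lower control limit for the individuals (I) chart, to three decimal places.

X̄ = (550.6 + 587.5 + 612.8 + 570.7 + 546.2 + 581.9 + 618.2 + 574.9 + 557.7 + 596.6 + 542.0 + 579.4 + 559.9 + 546.1 + 552.6 + 544.7 + 540.2) / 17 = 568.3529
Moving ranges: 36.9, 25.3, 42.1, 24.5, 35.7, 36.3, 43.3, 17.2, 38.9, 54.6, 37.4, 19.5, 13.8, 6.5, 7.9, 4.5; M̄R̄ = 444.4000 / 16 = 27.7750
LCL = X̄ − 3·M̄R̄/d₂ = 568.3529 − 3 × 27.7750 / 1.128 = 494.4833

494.483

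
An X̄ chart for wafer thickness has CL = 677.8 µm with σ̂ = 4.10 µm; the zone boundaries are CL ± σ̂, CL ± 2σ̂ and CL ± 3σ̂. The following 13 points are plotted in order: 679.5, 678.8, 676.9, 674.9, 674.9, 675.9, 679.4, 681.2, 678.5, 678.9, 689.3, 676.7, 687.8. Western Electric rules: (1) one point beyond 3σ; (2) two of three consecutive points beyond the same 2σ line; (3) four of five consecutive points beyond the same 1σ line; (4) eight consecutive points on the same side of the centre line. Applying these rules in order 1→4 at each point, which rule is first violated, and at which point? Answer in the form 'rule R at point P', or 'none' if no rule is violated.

rule 2 at point 13

Zone of each point (C = within 1σ̂, B = 1σ̂–2σ̂, A = 2σ̂–3σ̂, * = beyond 3σ̂; sign = side of CL): 1:+C, 2:+C, 3:-C, 4:-C, 5:-C, 6:-C, 7:+C, 8:+C, 9:+C, 10:+C, 11:+A, 12:-C, 13:+A
Rule 2 (two of three consecutive points beyond the same 2σ limit) is satisfied at point 13.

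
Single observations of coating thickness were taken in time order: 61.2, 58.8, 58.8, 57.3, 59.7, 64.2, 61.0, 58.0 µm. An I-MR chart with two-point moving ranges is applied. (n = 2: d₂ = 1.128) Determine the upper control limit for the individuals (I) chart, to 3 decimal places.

X̄ = (61.2 + 58.8 + 58.8 + 57.3 + 59.7 + 64.2 + 61.0 + 58.0) / 8 = 59.8750
Moving ranges: 2.4, 0.0, 1.5, 2.4, 4.5, 3.2, 3.0; M̄R̄ = 17.0000 / 7 = 2.4286
UCL = X̄ + 3·M̄R̄/d₂ = 59.8750 + 3 × 2.4286 / 1.128 = 66.3340

66.334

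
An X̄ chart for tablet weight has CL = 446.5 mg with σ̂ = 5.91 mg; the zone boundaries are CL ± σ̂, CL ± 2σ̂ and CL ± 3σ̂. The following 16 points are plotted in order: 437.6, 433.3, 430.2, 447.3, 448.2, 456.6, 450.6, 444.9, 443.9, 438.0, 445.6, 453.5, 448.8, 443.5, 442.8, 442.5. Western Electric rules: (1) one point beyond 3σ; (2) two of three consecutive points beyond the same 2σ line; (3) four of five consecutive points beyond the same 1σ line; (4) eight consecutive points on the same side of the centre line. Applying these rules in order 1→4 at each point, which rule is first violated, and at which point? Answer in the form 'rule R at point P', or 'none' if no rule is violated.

rule 2 at point 3

Zone of each point (C = within 1σ̂, B = 1σ̂–2σ̂, A = 2σ̂–3σ̂, * = beyond 3σ̂; sign = side of CL): 1:-B, 2:-A, 3:-A, 4:+C, 5:+C, 6:+B, 7:+C, 8:-C, 9:-C, 10:-B, 11:-C, 12:+B, 13:+C, 14:-C, 15:-C, 16:-C
Rule 2 (two of three consecutive points beyond the same 2σ limit) is satisfied at point 3.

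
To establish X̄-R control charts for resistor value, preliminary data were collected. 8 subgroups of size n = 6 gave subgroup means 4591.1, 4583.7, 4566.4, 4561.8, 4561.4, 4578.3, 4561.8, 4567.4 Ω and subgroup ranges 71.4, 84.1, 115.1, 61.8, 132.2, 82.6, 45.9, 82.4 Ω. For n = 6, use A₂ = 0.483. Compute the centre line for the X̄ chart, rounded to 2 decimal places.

4571.49

X̄̄ = (4591.1 + 4583.7 + 4566.4 + 4561.8 + 4561.4 + 4578.3 + 4561.8 + 4567.4) / 8 = 36571.9000 / 8 = 4571.4875
CL = X̄̄ = 4571.4875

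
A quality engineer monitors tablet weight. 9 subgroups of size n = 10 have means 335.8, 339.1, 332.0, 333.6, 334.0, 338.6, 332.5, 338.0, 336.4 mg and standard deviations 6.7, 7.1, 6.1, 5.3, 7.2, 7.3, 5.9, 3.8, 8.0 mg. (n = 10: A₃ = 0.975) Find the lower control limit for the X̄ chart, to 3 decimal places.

329.337

X̄̄ = (335.8 + 339.1 + 332.0 + 333.6 + 334.0 + 338.6 + 332.5 + 338.0 + 336.4) / 9 = 335.5556
s̄ = (6.7 + 7.1 + 6.1 + 5.3 + 7.2 + 7.3 + 5.9 + 3.8 + 8.0) / 9 = 6.3778
LCL = X̄̄ − A₃·s̄ = 335.5556 − 0.975 × 6.3778 = 329.3372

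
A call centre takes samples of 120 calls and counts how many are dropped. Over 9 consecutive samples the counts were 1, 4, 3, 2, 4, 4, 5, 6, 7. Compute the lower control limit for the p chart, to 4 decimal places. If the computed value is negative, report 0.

p̄ = Σdᵢ / (k·n) = 36 / (9 × 120) = 0.03333
LCL = p̄ − 3·√(p̄(1−p̄)/n) = 0.03333 − 3 × 0.01639 = -0.01583 → 0 (negative, so LCL = 0)

0.0000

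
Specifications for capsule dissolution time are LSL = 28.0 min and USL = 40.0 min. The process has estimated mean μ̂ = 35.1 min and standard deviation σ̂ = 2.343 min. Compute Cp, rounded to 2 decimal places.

Cp = (USL − LSL) / (6σ̂) = (40.0 − 28.0) / (6 × 2.343) = 12.0000 / 14.0580 = 0.8536

0.85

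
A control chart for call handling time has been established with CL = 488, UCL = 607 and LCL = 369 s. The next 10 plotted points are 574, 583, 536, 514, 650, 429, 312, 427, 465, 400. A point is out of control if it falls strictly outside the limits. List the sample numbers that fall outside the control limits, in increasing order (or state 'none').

5, 7

Compare each point to [369, 607]: sample 5 = 650 > UCL; sample 7 = 312 < LCL.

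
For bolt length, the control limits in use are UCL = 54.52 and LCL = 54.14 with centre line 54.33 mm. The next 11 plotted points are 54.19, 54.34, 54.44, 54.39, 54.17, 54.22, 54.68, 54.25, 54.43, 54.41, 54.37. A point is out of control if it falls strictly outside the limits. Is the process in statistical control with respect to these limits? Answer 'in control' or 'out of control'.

out of control

Compare each point to [54.14, 54.52]: sample 7 = 54.68 > UCL.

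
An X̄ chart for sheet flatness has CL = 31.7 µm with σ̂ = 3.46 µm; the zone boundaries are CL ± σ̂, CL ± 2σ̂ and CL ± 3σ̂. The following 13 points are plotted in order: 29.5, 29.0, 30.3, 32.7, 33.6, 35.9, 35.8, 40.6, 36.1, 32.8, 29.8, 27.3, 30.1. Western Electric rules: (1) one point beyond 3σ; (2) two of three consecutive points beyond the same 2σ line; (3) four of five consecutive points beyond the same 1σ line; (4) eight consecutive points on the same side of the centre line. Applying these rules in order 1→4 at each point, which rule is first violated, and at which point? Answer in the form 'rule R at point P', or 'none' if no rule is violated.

rule 3 at point 9

Zone of each point (C = within 1σ̂, B = 1σ̂–2σ̂, A = 2σ̂–3σ̂, * = beyond 3σ̂; sign = side of CL): 1:-C, 2:-C, 3:-C, 4:+C, 5:+C, 6:+B, 7:+B, 8:+A, 9:+B, 10:+C, 11:-C, 12:-B, 13:-C
Rule 3 (four of five consecutive points beyond the same 1σ limit) is satisfied at point 9.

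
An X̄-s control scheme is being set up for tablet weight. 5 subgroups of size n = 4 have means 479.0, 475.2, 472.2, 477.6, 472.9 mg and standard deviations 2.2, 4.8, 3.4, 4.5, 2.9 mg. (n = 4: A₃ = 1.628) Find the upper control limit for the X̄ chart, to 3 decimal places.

481.176

X̄̄ = (479.0 + 475.2 + 472.2 + 477.6 + 472.9) / 5 = 475.3800
s̄ = (2.2 + 4.8 + 3.4 + 4.5 + 2.9) / 5 = 3.5600
UCL = X̄̄ + A₃·s̄ = 475.3800 + 1.628 × 3.5600 = 481.1757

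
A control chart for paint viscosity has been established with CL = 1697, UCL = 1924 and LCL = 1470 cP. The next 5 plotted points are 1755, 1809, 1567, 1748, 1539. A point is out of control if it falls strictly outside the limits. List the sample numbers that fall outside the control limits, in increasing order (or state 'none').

none

All 5 points lie within [1470, 1924].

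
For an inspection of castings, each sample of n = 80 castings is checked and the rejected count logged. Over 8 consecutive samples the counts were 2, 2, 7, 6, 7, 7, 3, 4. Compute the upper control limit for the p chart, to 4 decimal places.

0.1386

p̄ = Σdᵢ / (k·n) = 38 / (8 × 80) = 0.05937
UCL = p̄ + 3·√(p̄(1−p̄)/n) = 0.05937 + 3 × √(0.05937×0.94063/80) = 0.05937 + 3 × 0.02642 = 0.13864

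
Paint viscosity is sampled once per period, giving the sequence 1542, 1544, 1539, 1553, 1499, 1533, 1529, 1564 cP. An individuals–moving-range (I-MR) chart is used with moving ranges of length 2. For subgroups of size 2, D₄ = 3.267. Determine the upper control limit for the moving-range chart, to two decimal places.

69.07

Moving ranges: 2, 5, 14, 54, 34, 4, 35; M̄R̄ = 148.0000 / 7 = 21.1429
UCL_MR = D₄·M̄R̄ = 3.267 × 21.1429 = 69.0737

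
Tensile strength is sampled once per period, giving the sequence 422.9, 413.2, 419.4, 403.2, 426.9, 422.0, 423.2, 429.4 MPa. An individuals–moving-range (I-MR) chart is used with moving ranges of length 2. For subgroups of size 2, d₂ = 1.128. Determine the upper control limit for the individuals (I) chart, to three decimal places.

X̄ = (422.9 + 413.2 + 419.4 + 403.2 + 426.9 + 422.0 + 423.2 + 429.4) / 8 = 420.0250
Moving ranges: 9.7, 6.2, 16.2, 23.7, 4.9, 1.2, 6.2; M̄R̄ = 68.1000 / 7 = 9.7286
UCL = X̄ + 3·M̄R̄/d₂ = 420.0250 + 3 × 9.7286 / 1.128 = 445.8989

445.899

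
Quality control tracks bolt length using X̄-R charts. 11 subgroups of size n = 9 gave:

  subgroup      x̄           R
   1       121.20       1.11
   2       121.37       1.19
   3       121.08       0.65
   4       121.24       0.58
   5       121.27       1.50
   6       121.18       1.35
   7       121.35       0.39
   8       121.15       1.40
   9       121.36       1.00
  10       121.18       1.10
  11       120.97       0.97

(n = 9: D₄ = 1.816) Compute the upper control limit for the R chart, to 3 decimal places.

R̄ = (1.11 + 1.19 + 0.65 + 0.58 + 1.50 + 1.35 + 0.39 + 1.40 + 1.00 + 1.10 + 0.97) / 11 = 11.2400 / 11 = 1.0218
UCL_R = D₄·R̄ = 1.816 × 1.0218 = 1.8556

1.856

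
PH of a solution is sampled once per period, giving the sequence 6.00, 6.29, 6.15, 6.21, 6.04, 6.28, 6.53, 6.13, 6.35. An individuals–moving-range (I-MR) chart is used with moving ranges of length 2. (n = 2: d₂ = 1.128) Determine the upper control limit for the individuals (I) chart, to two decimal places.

X̄ = (6.00 + 6.29 + 6.15 + 6.21 + 6.04 + 6.28 + 6.53 + 6.13 + 6.35) / 9 = 6.2200
Moving ranges: 0.29, 0.14, 0.06, 0.17, 0.24, 0.25, 0.40, 0.22; M̄R̄ = 1.7700 / 8 = 0.2213
UCL = X̄ + 3·M̄R̄/d₂ = 6.2200 + 3 × 0.2213 / 1.128 = 6.8084

6.81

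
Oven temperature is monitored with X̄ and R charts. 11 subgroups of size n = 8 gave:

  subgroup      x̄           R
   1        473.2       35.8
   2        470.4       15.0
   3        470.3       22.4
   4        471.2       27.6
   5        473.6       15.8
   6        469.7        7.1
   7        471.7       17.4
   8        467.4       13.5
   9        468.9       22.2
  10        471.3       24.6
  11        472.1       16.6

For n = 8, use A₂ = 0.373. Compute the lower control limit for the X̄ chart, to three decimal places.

X̄̄ = (473.2 + 470.4 + 470.3 + 471.2 + 473.6 + 469.7 + 471.7 + 467.4 + 468.9 + 471.3 + 472.1) / 11 = 5179.8000 / 11 = 470.8909
R̄ = (35.8 + 15.0 + 22.4 + 27.6 + 15.8 + 7.1 + 17.4 + 13.5 + 22.2 + 24.6 + 16.6) / 11 = 218.0000 / 11 = 19.8182
LCL = X̄̄ − A₂·R̄ = 470.8909 − 0.373 × 19.8182 = 463.4987

463.499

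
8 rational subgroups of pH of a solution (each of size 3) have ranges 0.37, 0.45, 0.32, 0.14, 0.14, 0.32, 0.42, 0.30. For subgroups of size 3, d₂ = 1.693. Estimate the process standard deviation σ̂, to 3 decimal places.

0.182

R̄ = (0.37 + 0.45 + 0.32 + 0.14 + 0.14 + 0.32 + 0.42 + 0.30) / 8 = 0.3075
σ̂ = R̄ / d₂ = 0.3075 / 1.693 = 0.1816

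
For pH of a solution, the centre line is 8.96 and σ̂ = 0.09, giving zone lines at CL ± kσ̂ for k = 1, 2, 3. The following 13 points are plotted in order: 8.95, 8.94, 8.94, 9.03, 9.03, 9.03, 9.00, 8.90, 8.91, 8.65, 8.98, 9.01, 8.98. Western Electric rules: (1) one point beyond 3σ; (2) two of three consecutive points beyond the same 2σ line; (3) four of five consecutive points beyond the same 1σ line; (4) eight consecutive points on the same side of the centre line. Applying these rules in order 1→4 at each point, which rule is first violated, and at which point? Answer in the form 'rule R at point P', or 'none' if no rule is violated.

Zone of each point (C = within 1σ̂, B = 1σ̂–2σ̂, A = 2σ̂–3σ̂, * = beyond 3σ̂; sign = side of CL): 1:-C, 2:-C, 3:-C, 4:+C, 5:+C, 6:+C, 7:+C, 8:-C, 9:-C, 10:-*, 11:+C, 12:+C, 13:+C
Rule 1 (one point beyond the 3σ limits) is satisfied at point 10.

rule 1 at point 10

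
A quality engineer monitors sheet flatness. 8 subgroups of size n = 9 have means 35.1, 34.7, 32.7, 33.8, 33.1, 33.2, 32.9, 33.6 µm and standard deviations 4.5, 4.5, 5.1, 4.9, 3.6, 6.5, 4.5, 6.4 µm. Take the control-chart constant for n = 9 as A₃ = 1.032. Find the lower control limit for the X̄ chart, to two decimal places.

28.48

X̄̄ = (35.1 + 34.7 + 32.7 + 33.8 + 33.1 + 33.2 + 32.9 + 33.6) / 8 = 33.6375
s̄ = (4.5 + 4.5 + 5.1 + 4.9 + 3.6 + 6.5 + 4.5 + 6.4) / 8 = 5.0000
LCL = X̄̄ − A₃·s̄ = 33.6375 − 1.032 × 5.0000 = 28.4775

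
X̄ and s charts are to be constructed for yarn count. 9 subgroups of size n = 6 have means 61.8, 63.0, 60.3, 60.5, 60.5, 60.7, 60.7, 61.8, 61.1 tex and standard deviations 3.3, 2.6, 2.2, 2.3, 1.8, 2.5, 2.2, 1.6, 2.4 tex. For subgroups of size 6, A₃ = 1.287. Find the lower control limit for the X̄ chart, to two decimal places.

58.17

X̄̄ = (61.8 + 63.0 + 60.3 + 60.5 + 60.5 + 60.7 + 60.7 + 61.8 + 61.1) / 9 = 61.1556
s̄ = (3.3 + 2.6 + 2.2 + 2.3 + 1.8 + 2.5 + 2.2 + 1.6 + 2.4) / 9 = 2.3222
LCL = X̄̄ − A₃·s̄ = 61.1556 − 1.287 × 2.3222 = 58.1669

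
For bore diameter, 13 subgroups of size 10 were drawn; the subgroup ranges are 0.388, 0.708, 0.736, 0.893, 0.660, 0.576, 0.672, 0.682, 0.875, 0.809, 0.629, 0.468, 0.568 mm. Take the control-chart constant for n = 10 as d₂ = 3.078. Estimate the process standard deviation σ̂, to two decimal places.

R̄ = (0.388 + 0.708 + 0.736 + 0.893 + 0.660 + 0.576 + 0.672 + 0.682 + 0.875 + 0.809 + 0.629 + 0.468 + 0.568) / 13 = 0.6665
σ̂ = R̄ / d₂ = 0.6665 / 3.078 = 0.2165

0.22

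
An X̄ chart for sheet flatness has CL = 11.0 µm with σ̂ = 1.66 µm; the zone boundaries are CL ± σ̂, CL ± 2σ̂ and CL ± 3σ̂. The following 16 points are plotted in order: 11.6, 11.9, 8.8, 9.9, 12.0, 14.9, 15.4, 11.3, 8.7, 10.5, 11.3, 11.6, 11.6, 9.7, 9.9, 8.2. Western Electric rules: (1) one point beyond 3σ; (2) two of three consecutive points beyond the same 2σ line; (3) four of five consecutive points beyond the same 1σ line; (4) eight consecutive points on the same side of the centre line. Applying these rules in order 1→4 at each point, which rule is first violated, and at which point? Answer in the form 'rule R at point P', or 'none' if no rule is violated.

rule 2 at point 7

Zone of each point (C = within 1σ̂, B = 1σ̂–2σ̂, A = 2σ̂–3σ̂, * = beyond 3σ̂; sign = side of CL): 1:+C, 2:+C, 3:-B, 4:-C, 5:+C, 6:+A, 7:+A, 8:+C, 9:-B, 10:-C, 11:+C, 12:+C, 13:+C, 14:-C, 15:-C, 16:-B
Rule 2 (two of three consecutive points beyond the same 2σ limit) is satisfied at point 7.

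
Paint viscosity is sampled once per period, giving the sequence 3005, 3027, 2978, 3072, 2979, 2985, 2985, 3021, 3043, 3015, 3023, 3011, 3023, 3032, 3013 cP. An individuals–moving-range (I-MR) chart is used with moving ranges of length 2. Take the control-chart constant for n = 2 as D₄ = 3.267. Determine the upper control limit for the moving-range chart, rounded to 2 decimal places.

Moving ranges: 22, 49, 94, 93, 6, 0, 36, 22, 28, 8, 12, 12, 9, 19; M̄R̄ = 410.0000 / 14 = 29.2857
UCL_MR = D₄·M̄R̄ = 3.267 × 29.2857 = 95.6764

95.68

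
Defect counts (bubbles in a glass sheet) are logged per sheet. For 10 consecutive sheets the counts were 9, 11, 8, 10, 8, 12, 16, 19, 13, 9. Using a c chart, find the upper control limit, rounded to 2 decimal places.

21.67

c̄ = (9 + 11 + 8 + 10 + 8 + 12 + 16 + 19 + 13 + 9) / 10 = 115 / 10 = 11.5000
UCL = c̄ + 3√c̄ = 11.5000 + 3 × √11.5000 = 11.5000 + 3 × 3.3912 = 21.6735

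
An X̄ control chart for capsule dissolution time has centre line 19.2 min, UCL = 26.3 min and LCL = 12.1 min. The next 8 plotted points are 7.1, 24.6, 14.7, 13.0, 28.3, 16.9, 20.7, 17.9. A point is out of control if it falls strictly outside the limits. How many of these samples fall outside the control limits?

Compare each point to [12.1, 26.3]: sample 1 = 7.1 < LCL; sample 5 = 28.3 > UCL.

2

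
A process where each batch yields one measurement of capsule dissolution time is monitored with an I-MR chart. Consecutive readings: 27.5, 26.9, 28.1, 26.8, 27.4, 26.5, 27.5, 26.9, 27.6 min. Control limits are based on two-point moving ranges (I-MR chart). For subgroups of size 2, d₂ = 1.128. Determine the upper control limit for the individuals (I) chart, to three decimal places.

29.538

X̄ = (27.5 + 26.9 + 28.1 + 26.8 + 27.4 + 26.5 + 27.5 + 26.9 + 27.6) / 9 = 27.2444
Moving ranges: 0.6, 1.2, 1.3, 0.6, 0.9, 1.0, 0.6, 0.7; M̄R̄ = 6.9000 / 8 = 0.8625
UCL = X̄ + 3·M̄R̄/d₂ = 27.2444 + 3 × 0.8625 / 1.128 = 29.5383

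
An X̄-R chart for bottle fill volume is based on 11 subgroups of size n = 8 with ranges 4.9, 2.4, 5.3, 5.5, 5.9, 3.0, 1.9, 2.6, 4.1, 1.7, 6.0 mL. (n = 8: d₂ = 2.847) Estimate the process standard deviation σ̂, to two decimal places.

R̄ = (4.9 + 2.4 + 5.3 + 5.5 + 5.9 + 3.0 + 1.9 + 2.6 + 4.1 + 1.7 + 6.0) / 11 = 3.9364
σ̂ = R̄ / d₂ = 3.9364 / 2.847 = 1.3826

1.38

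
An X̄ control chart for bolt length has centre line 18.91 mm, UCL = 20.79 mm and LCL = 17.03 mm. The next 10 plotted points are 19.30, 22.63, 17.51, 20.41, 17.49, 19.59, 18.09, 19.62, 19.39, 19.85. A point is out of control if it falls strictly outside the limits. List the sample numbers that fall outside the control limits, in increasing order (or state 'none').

Compare each point to [17.03, 20.79]: sample 2 = 22.63 > UCL.

2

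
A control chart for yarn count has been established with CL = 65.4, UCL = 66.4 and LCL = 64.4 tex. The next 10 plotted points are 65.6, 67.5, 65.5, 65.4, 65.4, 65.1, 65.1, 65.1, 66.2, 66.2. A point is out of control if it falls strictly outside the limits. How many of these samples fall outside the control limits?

1

Compare each point to [64.4, 66.4]: sample 2 = 67.5 > UCL.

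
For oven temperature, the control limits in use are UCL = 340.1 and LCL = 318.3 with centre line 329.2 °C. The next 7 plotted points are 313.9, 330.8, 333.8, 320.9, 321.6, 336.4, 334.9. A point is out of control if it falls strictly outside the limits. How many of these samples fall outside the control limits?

1

Compare each point to [318.3, 340.1]: sample 1 = 313.9 < LCL.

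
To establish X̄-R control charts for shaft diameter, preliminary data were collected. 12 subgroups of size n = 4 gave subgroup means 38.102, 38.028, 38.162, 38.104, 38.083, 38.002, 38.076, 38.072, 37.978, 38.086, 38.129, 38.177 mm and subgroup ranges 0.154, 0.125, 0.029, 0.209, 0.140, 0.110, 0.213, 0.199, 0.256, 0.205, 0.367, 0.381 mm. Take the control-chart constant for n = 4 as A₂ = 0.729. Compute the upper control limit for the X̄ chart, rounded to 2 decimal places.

38.23

X̄̄ = (38.102 + 38.028 + 38.162 + 38.104 + 38.083 + 38.002 + 38.076 + 38.072 + 37.978 + 38.086 + 38.129 + 38.177) / 12 = 456.9990 / 12 = 38.0832
R̄ = (0.154 + 0.125 + 0.029 + 0.209 + 0.140 + 0.110 + 0.213 + 0.199 + 0.256 + 0.205 + 0.367 + 0.381) / 12 = 2.3880 / 12 = 0.1990
UCL = X̄̄ + A₂·R̄ = 38.0832 + 0.729 × 0.1990 = 38.2283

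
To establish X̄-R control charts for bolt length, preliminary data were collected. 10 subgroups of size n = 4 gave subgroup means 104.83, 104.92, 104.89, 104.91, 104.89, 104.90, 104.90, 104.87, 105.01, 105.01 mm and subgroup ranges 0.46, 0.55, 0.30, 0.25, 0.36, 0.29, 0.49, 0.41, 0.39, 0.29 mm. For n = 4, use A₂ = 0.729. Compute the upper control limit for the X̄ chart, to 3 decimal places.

X̄̄ = (104.83 + 104.92 + 104.89 + 104.91 + 104.89 + 104.90 + 104.90 + 104.87 + 105.01 + 105.01) / 10 = 1049.1300 / 10 = 104.9130
R̄ = (0.46 + 0.55 + 0.30 + 0.25 + 0.36 + 0.29 + 0.49 + 0.41 + 0.39 + 0.29) / 10 = 3.7900 / 10 = 0.3790
UCL = X̄̄ + A₂·R̄ = 104.9130 + 0.729 × 0.3790 = 105.1893

105.189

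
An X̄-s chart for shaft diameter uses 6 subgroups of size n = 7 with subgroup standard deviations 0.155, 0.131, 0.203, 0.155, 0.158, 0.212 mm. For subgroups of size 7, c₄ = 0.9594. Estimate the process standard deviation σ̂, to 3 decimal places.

0.176

s̄ = (0.155 + 0.131 + 0.203 + 0.155 + 0.158 + 0.212) / 6 = 0.1690
σ̂ = s̄ / c₄ = 0.1690 / 0.9594 = 0.1762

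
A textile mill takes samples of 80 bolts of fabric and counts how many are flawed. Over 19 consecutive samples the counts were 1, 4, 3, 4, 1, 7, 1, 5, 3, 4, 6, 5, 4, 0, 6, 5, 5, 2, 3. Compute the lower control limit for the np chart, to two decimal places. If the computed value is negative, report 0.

p̄ = Σdᵢ / (k·n) = 69 / (19 × 80) = 0.04539
LCL = np̄ − 3·√(np̄(1−p̄)) = 3.6316 − 3 × 1.8619 = -1.9542 → 0 (negative, so LCL = 0)

0.00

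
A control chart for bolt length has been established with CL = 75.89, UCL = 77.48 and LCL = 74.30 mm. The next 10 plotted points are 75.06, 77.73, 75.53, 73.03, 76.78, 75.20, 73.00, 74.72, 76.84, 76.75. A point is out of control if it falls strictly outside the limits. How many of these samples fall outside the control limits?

Compare each point to [74.30, 77.48]: sample 2 = 77.73 > UCL; sample 4 = 73.03 < LCL; sample 7 = 73.00 < LCL.

3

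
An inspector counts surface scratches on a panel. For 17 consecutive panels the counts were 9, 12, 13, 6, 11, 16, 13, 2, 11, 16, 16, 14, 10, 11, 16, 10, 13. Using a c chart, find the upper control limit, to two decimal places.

21.97

c̄ = (9 + 12 + 13 + 6 + 11 + 16 + 13 + 2 + 11 + 16 + 16 + 14 + 10 + 11 + 16 + 10 + 13) / 17 = 199 / 17 = 11.7059
UCL = c̄ + 3√c̄ = 11.7059 + 3 × √11.7059 = 11.7059 + 3 × 3.4214 = 21.9700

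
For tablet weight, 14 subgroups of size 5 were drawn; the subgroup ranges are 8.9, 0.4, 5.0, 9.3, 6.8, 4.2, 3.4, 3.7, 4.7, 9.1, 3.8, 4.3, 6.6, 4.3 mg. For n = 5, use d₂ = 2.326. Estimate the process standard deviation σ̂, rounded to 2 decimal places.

2.29

R̄ = (8.9 + 0.4 + 5.0 + 9.3 + 6.8 + 4.2 + 3.4 + 3.7 + 4.7 + 9.1 + 3.8 + 4.3 + 6.6 + 4.3) / 14 = 5.3214
σ̂ = R̄ / d₂ = 5.3214 / 2.326 = 2.2878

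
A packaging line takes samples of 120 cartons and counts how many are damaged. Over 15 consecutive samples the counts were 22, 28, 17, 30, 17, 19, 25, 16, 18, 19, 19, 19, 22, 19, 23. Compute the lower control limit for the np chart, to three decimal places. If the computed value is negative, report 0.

p̄ = Σdᵢ / (k·n) = 313 / (15 × 120) = 0.17389
LCL = np̄ − 3·√(np̄(1−p̄)) = 20.8667 − 3 × 4.1519 = 8.4110

8.411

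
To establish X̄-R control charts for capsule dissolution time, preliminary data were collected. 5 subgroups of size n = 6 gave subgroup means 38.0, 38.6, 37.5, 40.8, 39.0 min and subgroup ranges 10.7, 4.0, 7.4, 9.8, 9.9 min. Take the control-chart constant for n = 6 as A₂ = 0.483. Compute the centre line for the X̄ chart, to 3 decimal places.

38.780

X̄̄ = (38.0 + 38.6 + 37.5 + 40.8 + 39.0) / 5 = 193.9000 / 5 = 38.7800
CL = X̄̄ = 38.7800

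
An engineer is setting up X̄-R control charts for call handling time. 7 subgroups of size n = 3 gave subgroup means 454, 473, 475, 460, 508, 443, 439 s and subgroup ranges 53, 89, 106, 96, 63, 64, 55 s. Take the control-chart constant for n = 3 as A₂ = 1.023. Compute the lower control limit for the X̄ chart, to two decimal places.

387.70

X̄̄ = (454 + 473 + 475 + 460 + 508 + 443 + 439) / 7 = 3252.0000 / 7 = 464.5714
R̄ = (53 + 89 + 106 + 96 + 63 + 64 + 55) / 7 = 526.0000 / 7 = 75.1429
LCL = X̄̄ − A₂·R̄ = 464.5714 − 1.023 × 75.1429 = 387.7003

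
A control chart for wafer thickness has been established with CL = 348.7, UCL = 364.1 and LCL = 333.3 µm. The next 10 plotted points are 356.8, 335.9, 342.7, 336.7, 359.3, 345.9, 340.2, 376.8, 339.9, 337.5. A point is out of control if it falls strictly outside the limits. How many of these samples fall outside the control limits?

Compare each point to [333.3, 364.1]: sample 8 = 376.8 > UCL.

1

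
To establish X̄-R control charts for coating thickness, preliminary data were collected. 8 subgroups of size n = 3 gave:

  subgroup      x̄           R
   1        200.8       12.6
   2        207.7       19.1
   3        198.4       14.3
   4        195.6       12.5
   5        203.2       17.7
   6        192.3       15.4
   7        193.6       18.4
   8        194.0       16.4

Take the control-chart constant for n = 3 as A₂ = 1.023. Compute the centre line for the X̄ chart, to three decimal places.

X̄̄ = (200.8 + 207.7 + 198.4 + 195.6 + 203.2 + 192.3 + 193.6 + 194.0) / 8 = 1585.6000 / 8 = 198.2000
CL = X̄̄ = 198.2000

198.200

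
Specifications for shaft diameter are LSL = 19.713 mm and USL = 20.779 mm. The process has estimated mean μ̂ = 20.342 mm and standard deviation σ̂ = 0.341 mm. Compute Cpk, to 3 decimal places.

Cpu = (USL − μ̂) / (3σ̂) = (20.779 − 20.342) / (3 × 0.341) = 0.4272; Cpl = (μ̂ − LSL) / (3σ̂) = (20.342 − 19.713) / (3 × 0.341) = 0.6149; Cpk = min(Cpu, Cpl) = 0.4272

0.427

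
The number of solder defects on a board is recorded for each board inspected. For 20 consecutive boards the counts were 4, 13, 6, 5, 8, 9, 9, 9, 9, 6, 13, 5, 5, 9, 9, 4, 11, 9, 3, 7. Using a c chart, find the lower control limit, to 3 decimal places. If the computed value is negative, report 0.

0.000

c̄ = (4 + 13 + 6 + 5 + 8 + 9 + 9 + 9 + 9 + 6 + 13 + 5 + 5 + 9 + 9 + 4 + 11 + 9 + 3 + 7) / 20 = 153 / 20 = 7.6500
LCL = c̄ − 3√c̄ = 7.6500 − 3 × 2.7659 = -0.6476 → 0 (cannot be negative)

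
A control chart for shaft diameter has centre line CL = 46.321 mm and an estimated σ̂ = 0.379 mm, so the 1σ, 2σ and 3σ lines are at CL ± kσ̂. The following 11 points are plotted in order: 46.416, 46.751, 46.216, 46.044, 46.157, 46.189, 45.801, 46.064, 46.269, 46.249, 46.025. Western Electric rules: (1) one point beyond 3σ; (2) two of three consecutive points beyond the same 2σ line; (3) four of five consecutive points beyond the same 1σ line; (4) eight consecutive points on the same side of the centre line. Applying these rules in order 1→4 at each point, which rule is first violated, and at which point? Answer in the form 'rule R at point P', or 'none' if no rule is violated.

rule 4 at point 10

Zone of each point (C = within 1σ̂, B = 1σ̂–2σ̂, A = 2σ̂–3σ̂, * = beyond 3σ̂; sign = side of CL): 1:+C, 2:+B, 3:-C, 4:-C, 5:-C, 6:-C, 7:-B, 8:-C, 9:-C, 10:-C, 11:-C
Rule 4 (eight consecutive points on the same side of the centre line) is satisfied at point 10.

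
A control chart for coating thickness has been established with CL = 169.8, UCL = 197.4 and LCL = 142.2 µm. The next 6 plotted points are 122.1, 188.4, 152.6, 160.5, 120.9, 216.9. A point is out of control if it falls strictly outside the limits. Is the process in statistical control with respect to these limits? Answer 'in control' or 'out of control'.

Compare each point to [142.2, 197.4]: sample 1 = 122.1 < LCL; sample 5 = 120.9 < LCL; sample 6 = 216.9 > UCL.

out of control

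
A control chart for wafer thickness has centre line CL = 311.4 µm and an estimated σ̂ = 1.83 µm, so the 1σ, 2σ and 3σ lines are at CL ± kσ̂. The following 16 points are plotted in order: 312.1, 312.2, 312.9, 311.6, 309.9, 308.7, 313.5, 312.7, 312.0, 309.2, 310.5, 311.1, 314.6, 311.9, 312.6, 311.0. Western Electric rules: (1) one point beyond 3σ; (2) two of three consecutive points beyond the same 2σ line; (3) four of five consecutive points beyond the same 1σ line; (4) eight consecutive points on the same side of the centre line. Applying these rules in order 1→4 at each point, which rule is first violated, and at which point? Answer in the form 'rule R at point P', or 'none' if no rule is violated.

Zone of each point (C = within 1σ̂, B = 1σ̂–2σ̂, A = 2σ̂–3σ̂, * = beyond 3σ̂; sign = side of CL): 1:+C, 2:+C, 3:+C, 4:+C, 5:-C, 6:-B, 7:+B, 8:+C, 9:+C, 10:-B, 11:-C, 12:-C, 13:+B, 14:+C, 15:+C, 16:-C
No rule fires across all 16 points.

none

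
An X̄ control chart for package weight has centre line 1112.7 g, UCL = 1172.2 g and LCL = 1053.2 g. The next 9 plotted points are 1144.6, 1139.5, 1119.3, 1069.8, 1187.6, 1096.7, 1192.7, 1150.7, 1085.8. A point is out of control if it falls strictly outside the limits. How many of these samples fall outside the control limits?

Compare each point to [1053.2, 1172.2]: sample 5 = 1187.6 > UCL; sample 7 = 1192.7 > UCL.

2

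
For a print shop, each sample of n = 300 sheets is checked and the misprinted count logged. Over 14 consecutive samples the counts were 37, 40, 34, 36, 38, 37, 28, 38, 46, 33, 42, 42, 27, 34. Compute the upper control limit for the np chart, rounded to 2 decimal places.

p̄ = Σdᵢ / (k·n) = 512 / (14 × 300) = 0.12190
UCL = np̄ + 3·√(np̄(1−p̄)) = 36.5714 + 3 × √(36.5714×0.87810) = 36.5714 + 3 × 5.6669 = 53.5720

53.57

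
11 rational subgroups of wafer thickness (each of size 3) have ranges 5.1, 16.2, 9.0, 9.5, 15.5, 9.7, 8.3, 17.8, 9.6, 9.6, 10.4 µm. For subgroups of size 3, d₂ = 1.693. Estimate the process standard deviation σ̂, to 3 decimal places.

R̄ = (5.1 + 16.2 + 9.0 + 9.5 + 15.5 + 9.7 + 8.3 + 17.8 + 9.6 + 9.6 + 10.4) / 11 = 10.9727
σ̂ = R̄ / d₂ = 10.9727 / 1.693 = 6.4812

6.481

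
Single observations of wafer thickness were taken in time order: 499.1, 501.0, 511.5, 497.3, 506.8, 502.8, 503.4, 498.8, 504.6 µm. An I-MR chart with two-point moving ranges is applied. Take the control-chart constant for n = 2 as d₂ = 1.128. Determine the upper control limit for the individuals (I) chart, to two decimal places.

519.80

X̄ = (499.1 + 501.0 + 511.5 + 497.3 + 506.8 + 502.8 + 503.4 + 498.8 + 504.6) / 9 = 502.8111
Moving ranges: 1.9, 10.5, 14.2, 9.5, 4.0, 0.6, 4.6, 5.8; M̄R̄ = 51.1000 / 8 = 6.3875
UCL = X̄ + 3·M̄R̄/d₂ = 502.8111 + 3 × 6.3875 / 1.128 = 519.7991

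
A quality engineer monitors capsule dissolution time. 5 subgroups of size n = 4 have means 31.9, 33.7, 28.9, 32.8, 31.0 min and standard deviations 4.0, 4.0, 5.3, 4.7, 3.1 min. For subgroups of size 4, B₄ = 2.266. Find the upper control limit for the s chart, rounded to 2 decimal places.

s̄ = (4.0 + 4.0 + 5.3 + 4.7 + 3.1) / 5 = 4.2200
UCL_s = B₄·s̄ = 2.266 × 4.2200 = 9.5625

9.56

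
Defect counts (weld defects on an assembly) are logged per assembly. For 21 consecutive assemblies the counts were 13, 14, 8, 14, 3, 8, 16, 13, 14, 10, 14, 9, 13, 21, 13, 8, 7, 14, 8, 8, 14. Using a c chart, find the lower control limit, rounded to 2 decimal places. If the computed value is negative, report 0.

c̄ = (13 + 14 + 8 + 14 + 3 + 8 + 16 + 13 + 14 + 10 + 14 + 9 + 13 + 21 + 13 + 8 + 7 + 14 + 8 + 8 + 14) / 21 = 242 / 21 = 11.5238
LCL = c̄ − 3√c̄ = 11.5238 − 3 × 3.3947 = 1.3398

1.34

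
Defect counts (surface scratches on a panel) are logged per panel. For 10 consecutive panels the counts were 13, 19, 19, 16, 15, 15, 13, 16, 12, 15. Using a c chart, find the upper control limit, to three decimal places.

c̄ = (13 + 19 + 19 + 16 + 15 + 15 + 13 + 16 + 12 + 15) / 10 = 153 / 10 = 15.3000
UCL = c̄ + 3√c̄ = 15.3000 + 3 × √15.3000 = 15.3000 + 3 × 3.9115 = 27.0346

27.035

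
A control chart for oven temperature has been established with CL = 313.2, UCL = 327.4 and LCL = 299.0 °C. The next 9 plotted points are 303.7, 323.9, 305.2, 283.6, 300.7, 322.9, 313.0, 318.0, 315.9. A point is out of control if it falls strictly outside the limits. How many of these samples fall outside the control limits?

Compare each point to [299.0, 327.4]: sample 4 = 283.6 < LCL.

1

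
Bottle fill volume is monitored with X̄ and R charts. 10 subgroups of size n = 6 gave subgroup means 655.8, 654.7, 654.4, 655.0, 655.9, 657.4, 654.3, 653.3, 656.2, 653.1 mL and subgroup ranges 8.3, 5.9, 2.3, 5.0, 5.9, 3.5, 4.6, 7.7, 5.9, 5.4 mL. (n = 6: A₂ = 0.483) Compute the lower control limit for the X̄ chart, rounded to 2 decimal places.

652.38

X̄̄ = (655.8 + 654.7 + 654.4 + 655.0 + 655.9 + 657.4 + 654.3 + 653.3 + 656.2 + 653.1) / 10 = 6550.1000 / 10 = 655.0100
R̄ = (8.3 + 5.9 + 2.3 + 5.0 + 5.9 + 3.5 + 4.6 + 7.7 + 5.9 + 5.4) / 10 = 54.5000 / 10 = 5.4500
LCL = X̄̄ − A₂·R̄ = 655.0100 − 0.483 × 5.4500 = 652.3777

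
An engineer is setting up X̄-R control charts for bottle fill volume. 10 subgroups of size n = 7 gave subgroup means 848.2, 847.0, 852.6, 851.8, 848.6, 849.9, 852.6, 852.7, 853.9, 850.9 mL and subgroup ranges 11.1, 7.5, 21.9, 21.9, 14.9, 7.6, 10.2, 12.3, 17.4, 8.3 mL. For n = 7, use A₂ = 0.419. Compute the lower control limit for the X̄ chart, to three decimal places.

845.243

X̄̄ = (848.2 + 847.0 + 852.6 + 851.8 + 848.6 + 849.9 + 852.6 + 852.7 + 853.9 + 850.9) / 10 = 8508.2000 / 10 = 850.8200
R̄ = (11.1 + 7.5 + 21.9 + 21.9 + 14.9 + 7.6 + 10.2 + 12.3 + 17.4 + 8.3) / 10 = 133.1000 / 10 = 13.3100
LCL = X̄̄ − A₂·R̄ = 850.8200 − 0.419 × 13.3100 = 845.2431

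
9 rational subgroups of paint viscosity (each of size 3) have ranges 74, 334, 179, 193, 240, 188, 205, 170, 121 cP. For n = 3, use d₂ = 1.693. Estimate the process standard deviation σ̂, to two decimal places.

R̄ = (74 + 334 + 179 + 193 + 240 + 188 + 205 + 170 + 121) / 9 = 189.3333
σ̂ = R̄ / d₂ = 189.3333 / 1.693 = 111.8330

111.83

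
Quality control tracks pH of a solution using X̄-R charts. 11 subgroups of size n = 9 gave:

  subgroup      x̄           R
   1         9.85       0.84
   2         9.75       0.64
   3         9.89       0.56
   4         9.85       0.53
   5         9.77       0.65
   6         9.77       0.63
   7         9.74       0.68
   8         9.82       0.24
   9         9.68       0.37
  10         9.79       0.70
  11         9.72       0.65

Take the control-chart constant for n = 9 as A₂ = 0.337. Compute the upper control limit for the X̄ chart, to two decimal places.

X̄̄ = (9.85 + 9.75 + 9.89 + 9.85 + 9.77 + 9.77 + 9.74 + 9.82 + 9.68 + 9.79 + 9.72) / 11 = 107.6300 / 11 = 9.7845
R̄ = (0.84 + 0.64 + 0.56 + 0.53 + 0.65 + 0.63 + 0.68 + 0.24 + 0.37 + 0.70 + 0.65) / 11 = 6.4900 / 11 = 0.5900
UCL = X̄̄ + A₂·R̄ = 9.7845 + 0.337 × 0.5900 = 9.9834

9.98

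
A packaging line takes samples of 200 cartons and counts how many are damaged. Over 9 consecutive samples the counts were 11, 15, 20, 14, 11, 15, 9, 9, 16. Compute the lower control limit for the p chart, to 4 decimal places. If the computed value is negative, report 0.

0.0138

p̄ = Σdᵢ / (k·n) = 120 / (9 × 200) = 0.06667
LCL = p̄ − 3·√(p̄(1−p̄)/n) = 0.06667 − 3 × 0.01764 = 0.01375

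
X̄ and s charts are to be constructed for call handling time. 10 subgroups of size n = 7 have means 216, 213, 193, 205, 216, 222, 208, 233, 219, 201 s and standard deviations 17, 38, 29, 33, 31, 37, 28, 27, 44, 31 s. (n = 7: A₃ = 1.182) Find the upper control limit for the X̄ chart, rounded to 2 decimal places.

249.83

X̄̄ = (216 + 213 + 193 + 205 + 216 + 222 + 208 + 233 + 219 + 201) / 10 = 212.6000
s̄ = (17 + 38 + 29 + 33 + 31 + 37 + 28 + 27 + 44 + 31) / 10 = 31.5000
UCL = X̄̄ + A₃·s̄ = 212.6000 + 1.182 × 31.5000 = 249.8330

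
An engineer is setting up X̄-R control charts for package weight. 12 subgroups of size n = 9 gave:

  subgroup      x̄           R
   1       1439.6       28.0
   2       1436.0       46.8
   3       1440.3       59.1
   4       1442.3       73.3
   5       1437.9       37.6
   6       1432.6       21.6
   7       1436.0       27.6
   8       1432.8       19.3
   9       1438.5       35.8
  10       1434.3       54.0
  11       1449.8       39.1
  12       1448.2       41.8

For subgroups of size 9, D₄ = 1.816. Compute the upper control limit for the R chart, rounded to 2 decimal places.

R̄ = (28.0 + 46.8 + 59.1 + 73.3 + 37.6 + 21.6 + 27.6 + 19.3 + 35.8 + 54.0 + 39.1 + 41.8) / 12 = 484.0000 / 12 = 40.3333
UCL_R = D₄·R̄ = 1.816 × 40.3333 = 73.2453

73.25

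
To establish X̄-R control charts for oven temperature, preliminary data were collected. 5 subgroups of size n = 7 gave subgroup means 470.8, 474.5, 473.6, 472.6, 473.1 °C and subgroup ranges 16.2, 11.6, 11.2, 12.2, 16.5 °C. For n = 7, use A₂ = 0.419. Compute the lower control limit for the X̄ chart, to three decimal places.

X̄̄ = (470.8 + 474.5 + 473.6 + 472.6 + 473.1) / 5 = 2364.6000 / 5 = 472.9200
R̄ = (16.2 + 11.6 + 11.2 + 12.2 + 16.5) / 5 = 67.7000 / 5 = 13.5400
LCL = X̄̄ − A₂·R̄ = 472.9200 − 0.419 × 13.5400 = 467.2467

467.247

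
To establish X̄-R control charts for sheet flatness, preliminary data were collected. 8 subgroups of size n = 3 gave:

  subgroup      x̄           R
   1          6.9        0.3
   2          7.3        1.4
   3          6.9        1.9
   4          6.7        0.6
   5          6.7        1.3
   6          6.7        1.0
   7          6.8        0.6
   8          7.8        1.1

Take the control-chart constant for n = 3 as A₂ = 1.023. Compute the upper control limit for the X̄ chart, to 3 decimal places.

X̄̄ = (6.9 + 7.3 + 6.9 + 6.7 + 6.7 + 6.7 + 6.8 + 7.8) / 8 = 55.8000 / 8 = 6.9750
R̄ = (0.3 + 1.4 + 1.9 + 0.6 + 1.3 + 1.0 + 0.6 + 1.1) / 8 = 8.2000 / 8 = 1.0250
UCL = X̄̄ + A₂·R̄ = 6.9750 + 1.023 × 1.0250 = 8.0236

8.024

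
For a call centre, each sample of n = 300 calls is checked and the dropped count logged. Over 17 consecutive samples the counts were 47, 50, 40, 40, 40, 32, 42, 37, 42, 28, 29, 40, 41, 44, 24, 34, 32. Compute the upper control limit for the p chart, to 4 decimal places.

0.1833

p̄ = Σdᵢ / (k·n) = 642 / (17 × 300) = 0.12588
UCL = p̄ + 3·√(p̄(1−p̄)/n) = 0.12588 + 3 × √(0.12588×0.87412/300) = 0.12588 + 3 × 0.01915 = 0.18334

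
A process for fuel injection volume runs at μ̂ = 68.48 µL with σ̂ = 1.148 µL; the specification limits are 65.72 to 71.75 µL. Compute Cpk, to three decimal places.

Cpu = (USL − μ̂) / (3σ̂) = (71.75 − 68.48) / (3 × 1.148) = 0.9495; Cpl = (μ̂ − LSL) / (3σ̂) = (68.48 − 65.72) / (3 × 1.148) = 0.8014; Cpk = min(Cpu, Cpl) = 0.8014

0.801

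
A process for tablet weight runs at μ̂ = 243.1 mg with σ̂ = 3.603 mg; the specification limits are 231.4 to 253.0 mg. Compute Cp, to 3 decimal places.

Cp = (USL − LSL) / (6σ̂) = (253.0 − 231.4) / (6 × 3.603) = 21.6000 / 21.6180 = 0.9992

0.999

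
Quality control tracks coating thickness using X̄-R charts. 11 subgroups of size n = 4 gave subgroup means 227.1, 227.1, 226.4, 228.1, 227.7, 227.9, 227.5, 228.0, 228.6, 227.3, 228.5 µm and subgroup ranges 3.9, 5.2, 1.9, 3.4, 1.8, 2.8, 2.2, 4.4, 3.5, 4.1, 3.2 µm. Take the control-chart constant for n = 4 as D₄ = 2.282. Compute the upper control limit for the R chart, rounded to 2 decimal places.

7.55

R̄ = (3.9 + 5.2 + 1.9 + 3.4 + 1.8 + 2.8 + 2.2 + 4.4 + 3.5 + 4.1 + 3.2) / 11 = 36.4000 / 11 = 3.3091
UCL_R = D₄·R̄ = 2.282 × 3.3091 = 7.5513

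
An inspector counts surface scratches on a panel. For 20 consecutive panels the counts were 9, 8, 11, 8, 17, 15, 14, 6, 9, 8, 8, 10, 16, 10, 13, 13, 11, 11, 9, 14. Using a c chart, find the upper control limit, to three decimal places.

20.950

c̄ = (9 + 8 + 11 + 8 + 17 + 15 + 14 + 6 + 9 + 8 + 8 + 10 + 16 + 10 + 13 + 13 + 11 + 11 + 9 + 14) / 20 = 220 / 20 = 11.0000
UCL = c̄ + 3√c̄ = 11.0000 + 3 × √11.0000 = 11.0000 + 3 × 3.3166 = 20.9499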